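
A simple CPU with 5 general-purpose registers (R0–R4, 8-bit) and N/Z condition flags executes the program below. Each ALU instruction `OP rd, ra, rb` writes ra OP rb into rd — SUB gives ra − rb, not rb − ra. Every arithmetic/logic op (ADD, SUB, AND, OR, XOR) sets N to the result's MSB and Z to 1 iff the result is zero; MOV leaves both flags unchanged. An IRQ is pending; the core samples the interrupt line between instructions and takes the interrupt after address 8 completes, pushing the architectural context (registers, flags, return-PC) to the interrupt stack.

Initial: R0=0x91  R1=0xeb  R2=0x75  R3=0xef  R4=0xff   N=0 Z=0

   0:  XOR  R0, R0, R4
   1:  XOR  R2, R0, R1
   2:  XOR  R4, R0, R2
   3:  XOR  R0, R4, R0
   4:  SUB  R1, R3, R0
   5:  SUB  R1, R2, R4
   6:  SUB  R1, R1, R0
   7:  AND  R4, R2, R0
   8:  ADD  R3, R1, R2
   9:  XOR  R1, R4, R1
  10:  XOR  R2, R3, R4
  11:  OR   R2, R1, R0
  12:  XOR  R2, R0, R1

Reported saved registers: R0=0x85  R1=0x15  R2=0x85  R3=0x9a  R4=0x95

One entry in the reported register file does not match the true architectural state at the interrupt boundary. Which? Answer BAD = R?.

BAD = R4

after  0: R0=0x6e R1=0xeb R2=0x75 R3=0xef R4=0xff  N=0 Z=0
after  1: R0=0x6e R1=0xeb R2=0x85 R3=0xef R4=0xff  N=1 Z=0
after  2: R0=0x6e R1=0xeb R2=0x85 R3=0xef R4=0xeb  N=1 Z=0
after  3: R0=0x85 R1=0xeb R2=0x85 R3=0xef R4=0xeb  N=1 Z=0
after  4: R0=0x85 R1=0x6a R2=0x85 R3=0xef R4=0xeb  N=0 Z=0
after  5: R0=0x85 R1=0x9a R2=0x85 R3=0xef R4=0xeb  N=1 Z=0
after  6: R0=0x85 R1=0x15 R2=0x85 R3=0xef R4=0xeb  N=0 Z=0
after  7: R0=0x85 R1=0x15 R2=0x85 R3=0xef R4=0x85  N=1 Z=0
after  8: R0=0x85 R1=0x15 R2=0x85 R3=0x9a R4=0x85  N=1 Z=0
-- IRQ taken; context saved, return-PC = 9 --
mismatch: R4: reported 0x95 vs actual 0x85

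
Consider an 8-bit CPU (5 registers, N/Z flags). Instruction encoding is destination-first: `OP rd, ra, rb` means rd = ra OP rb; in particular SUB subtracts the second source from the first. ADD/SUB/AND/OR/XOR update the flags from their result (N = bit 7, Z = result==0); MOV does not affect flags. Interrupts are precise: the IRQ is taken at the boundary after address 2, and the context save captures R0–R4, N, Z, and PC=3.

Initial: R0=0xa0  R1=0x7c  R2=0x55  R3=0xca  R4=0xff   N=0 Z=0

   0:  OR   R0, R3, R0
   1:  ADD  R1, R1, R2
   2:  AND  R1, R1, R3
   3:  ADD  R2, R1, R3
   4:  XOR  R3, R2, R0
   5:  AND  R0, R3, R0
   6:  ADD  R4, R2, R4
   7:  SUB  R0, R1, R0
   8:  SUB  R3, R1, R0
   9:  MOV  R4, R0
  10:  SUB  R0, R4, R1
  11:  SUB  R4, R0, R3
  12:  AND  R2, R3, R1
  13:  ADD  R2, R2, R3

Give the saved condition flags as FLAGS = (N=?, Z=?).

FLAGS = (N=1, Z=0)

after  0: R0=0xea R1=0x7c R2=0x55 R3=0xca R4=0xff  N=1 Z=0
after  1: R0=0xea R1=0xd1 R2=0x55 R3=0xca R4=0xff  N=1 Z=0
after  2: R0=0xea R1=0xc0 R2=0x55 R3=0xca R4=0xff  N=1 Z=0
-- IRQ taken; context saved, return-PC = 3 --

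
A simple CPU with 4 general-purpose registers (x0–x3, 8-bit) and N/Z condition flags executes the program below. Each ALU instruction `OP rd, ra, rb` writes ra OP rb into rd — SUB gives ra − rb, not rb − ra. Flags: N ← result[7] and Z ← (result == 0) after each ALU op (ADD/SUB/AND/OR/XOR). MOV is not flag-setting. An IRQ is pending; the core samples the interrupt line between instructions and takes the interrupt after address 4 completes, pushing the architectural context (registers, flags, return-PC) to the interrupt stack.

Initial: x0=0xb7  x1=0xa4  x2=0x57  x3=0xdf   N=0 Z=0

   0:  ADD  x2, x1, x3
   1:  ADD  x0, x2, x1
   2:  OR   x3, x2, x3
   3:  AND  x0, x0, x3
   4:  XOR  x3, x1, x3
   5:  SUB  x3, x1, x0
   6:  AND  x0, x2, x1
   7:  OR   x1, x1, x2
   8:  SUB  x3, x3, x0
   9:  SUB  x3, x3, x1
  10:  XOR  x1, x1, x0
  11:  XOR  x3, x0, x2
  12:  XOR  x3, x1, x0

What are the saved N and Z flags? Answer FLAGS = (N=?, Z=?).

FLAGS = (N=0, Z=0)

after  0: x0=0xb7 x1=0xa4 x2=0x83 x3=0xdf  N=1 Z=0
after  1: x0=0x27 x1=0xa4 x2=0x83 x3=0xdf  N=0 Z=0
after  2: x0=0x27 x1=0xa4 x2=0x83 x3=0xdf  N=1 Z=0
after  3: x0=0x07 x1=0xa4 x2=0x83 x3=0xdf  N=0 Z=0
after  4: x0=0x07 x1=0xa4 x2=0x83 x3=0x7b  N=0 Z=0
-- IRQ taken; context saved, return-PC = 5 --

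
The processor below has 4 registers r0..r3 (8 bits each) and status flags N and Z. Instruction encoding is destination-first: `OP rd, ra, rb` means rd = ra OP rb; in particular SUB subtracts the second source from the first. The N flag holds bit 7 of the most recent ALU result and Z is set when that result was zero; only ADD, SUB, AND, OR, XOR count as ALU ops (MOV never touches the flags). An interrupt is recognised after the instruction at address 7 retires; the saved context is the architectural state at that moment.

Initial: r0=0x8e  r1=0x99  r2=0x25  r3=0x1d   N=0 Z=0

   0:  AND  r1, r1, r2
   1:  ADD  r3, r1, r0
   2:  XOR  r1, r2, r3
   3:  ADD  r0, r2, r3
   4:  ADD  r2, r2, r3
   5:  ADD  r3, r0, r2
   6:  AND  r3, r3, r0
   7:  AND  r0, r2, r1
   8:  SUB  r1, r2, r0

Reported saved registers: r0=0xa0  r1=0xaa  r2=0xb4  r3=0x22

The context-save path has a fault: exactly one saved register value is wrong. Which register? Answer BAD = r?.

after  0: r0=0x8e r1=0x01 r2=0x25 r3=0x1d  N=0 Z=0
after  1: r0=0x8e r1=0x01 r2=0x25 r3=0x8f  N=1 Z=0
after  2: r0=0x8e r1=0xaa r2=0x25 r3=0x8f  N=1 Z=0
after  3: r0=0xb4 r1=0xaa r2=0x25 r3=0x8f  N=1 Z=0
after  4: r0=0xb4 r1=0xaa r2=0xb4 r3=0x8f  N=1 Z=0
after  5: r0=0xb4 r1=0xaa r2=0xb4 r3=0x68  N=0 Z=0
after  6: r0=0xb4 r1=0xaa r2=0xb4 r3=0x20  N=0 Z=0
after  7: r0=0xa0 r1=0xaa r2=0xb4 r3=0x20  N=1 Z=0
-- IRQ taken; context saved, return-PC = 8 --
mismatch: r3: reported 0x22 vs actual 0x20

BAD = r3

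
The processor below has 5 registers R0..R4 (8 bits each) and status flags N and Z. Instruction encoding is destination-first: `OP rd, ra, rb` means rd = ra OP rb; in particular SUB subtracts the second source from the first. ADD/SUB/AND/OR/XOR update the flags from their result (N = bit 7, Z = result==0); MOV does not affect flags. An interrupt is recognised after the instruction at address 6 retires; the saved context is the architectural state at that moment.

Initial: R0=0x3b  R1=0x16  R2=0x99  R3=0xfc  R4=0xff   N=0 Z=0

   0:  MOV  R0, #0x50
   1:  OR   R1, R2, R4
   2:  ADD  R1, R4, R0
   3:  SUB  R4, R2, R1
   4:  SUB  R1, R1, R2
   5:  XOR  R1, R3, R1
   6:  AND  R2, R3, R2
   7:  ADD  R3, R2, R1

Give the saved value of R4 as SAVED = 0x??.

after  0: R0=0x50 R1=0x16 R2=0x99 R3=0xfc R4=0xff  N=0 Z=0
after  1: R0=0x50 R1=0xff R2=0x99 R3=0xfc R4=0xff  N=1 Z=0
after  2: R0=0x50 R1=0x4f R2=0x99 R3=0xfc R4=0xff  N=0 Z=0
after  3: R0=0x50 R1=0x4f R2=0x99 R3=0xfc R4=0x4a  N=0 Z=0
after  4: R0=0x50 R1=0xb6 R2=0x99 R3=0xfc R4=0x4a  N=1 Z=0
after  5: R0=0x50 R1=0x4a R2=0x99 R3=0xfc R4=0x4a  N=0 Z=0
after  6: R0=0x50 R1=0x4a R2=0x98 R3=0xfc R4=0x4a  N=1 Z=0
-- IRQ taken; context saved, return-PC = 7 --

SAVED = 0x4a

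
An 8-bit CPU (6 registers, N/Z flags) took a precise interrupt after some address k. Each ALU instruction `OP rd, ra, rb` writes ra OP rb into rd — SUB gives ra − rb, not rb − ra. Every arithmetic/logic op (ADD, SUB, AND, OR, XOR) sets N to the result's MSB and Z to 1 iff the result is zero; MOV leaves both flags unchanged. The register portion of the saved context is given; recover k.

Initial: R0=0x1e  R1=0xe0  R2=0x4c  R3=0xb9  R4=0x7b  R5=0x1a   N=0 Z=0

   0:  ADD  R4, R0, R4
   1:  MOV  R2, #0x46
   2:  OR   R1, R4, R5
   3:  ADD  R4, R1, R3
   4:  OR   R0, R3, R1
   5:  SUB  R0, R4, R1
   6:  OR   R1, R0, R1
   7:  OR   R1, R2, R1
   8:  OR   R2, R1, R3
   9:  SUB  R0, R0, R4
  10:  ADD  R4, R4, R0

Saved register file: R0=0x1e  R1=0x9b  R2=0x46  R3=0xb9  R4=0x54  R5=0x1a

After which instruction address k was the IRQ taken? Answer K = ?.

after  0: R0=0x1e R1=0xe0 R2=0x4c R3=0xb9 R4=0x99 R5=0x1a  N=1 Z=0
after  1: R0=0x1e R1=0xe0 R2=0x46 R3=0xb9 R4=0x99 R5=0x1a  N=1 Z=0
after  2: R0=0x1e R1=0x9b R2=0x46 R3=0xb9 R4=0x99 R5=0x1a  N=1 Z=0
after  3: R0=0x1e R1=0x9b R2=0x46 R3=0xb9 R4=0x54 R5=0x1a  N=0 Z=0
-- IRQ taken; context saved, return-PC = 4 --

K = 3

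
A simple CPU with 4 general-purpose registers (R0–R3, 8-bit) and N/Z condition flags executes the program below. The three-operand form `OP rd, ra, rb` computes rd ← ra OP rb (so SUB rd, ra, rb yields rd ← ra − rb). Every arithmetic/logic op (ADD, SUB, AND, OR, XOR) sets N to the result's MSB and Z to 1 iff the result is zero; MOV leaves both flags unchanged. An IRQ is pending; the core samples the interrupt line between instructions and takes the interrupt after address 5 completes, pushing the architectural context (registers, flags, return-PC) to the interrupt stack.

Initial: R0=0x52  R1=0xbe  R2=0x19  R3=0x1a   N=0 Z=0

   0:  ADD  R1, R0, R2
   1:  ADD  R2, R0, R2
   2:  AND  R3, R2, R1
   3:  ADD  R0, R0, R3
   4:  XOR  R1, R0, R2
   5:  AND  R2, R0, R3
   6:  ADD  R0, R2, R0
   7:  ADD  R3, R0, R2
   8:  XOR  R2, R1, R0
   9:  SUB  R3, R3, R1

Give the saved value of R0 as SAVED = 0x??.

after  0: R0=0x52 R1=0x6b R2=0x19 R3=0x1a  N=0 Z=0
after  1: R0=0x52 R1=0x6b R2=0x6b R3=0x1a  N=0 Z=0
after  2: R0=0x52 R1=0x6b R2=0x6b R3=0x6b  N=0 Z=0
after  3: R0=0xbd R1=0x6b R2=0x6b R3=0x6b  N=1 Z=0
after  4: R0=0xbd R1=0xd6 R2=0x6b R3=0x6b  N=1 Z=0
after  5: R0=0xbd R1=0xd6 R2=0x29 R3=0x6b  N=0 Z=0
-- IRQ taken; context saved, return-PC = 6 --

SAVED = 0xbd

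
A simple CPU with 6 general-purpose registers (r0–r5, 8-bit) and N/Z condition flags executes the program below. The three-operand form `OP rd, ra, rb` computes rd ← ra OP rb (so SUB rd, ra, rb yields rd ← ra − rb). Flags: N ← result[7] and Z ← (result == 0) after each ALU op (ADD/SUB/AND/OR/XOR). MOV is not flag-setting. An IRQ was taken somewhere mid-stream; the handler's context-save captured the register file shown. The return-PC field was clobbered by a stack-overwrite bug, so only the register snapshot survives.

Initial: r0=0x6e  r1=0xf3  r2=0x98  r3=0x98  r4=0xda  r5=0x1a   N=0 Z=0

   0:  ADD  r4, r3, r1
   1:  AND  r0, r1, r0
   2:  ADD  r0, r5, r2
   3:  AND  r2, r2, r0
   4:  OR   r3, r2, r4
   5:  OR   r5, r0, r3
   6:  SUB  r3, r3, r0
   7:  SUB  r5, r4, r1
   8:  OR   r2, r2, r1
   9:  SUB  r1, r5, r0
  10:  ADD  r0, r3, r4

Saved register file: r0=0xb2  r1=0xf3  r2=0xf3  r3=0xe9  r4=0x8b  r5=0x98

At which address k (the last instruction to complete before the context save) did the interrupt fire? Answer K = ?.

after  0: r0=0x6e r1=0xf3 r2=0x98 r3=0x98 r4=0x8b r5=0x1a  N=1 Z=0
after  1: r0=0x62 r1=0xf3 r2=0x98 r3=0x98 r4=0x8b r5=0x1a  N=0 Z=0
after  2: r0=0xb2 r1=0xf3 r2=0x98 r3=0x98 r4=0x8b r5=0x1a  N=1 Z=0
after  3: r0=0xb2 r1=0xf3 r2=0x90 r3=0x98 r4=0x8b r5=0x1a  N=1 Z=0
after  4: r0=0xb2 r1=0xf3 r2=0x90 r3=0x9b r4=0x8b r5=0x1a  N=1 Z=0
after  5: r0=0xb2 r1=0xf3 r2=0x90 r3=0x9b r4=0x8b r5=0xbb  N=1 Z=0
after  6: r0=0xb2 r1=0xf3 r2=0x90 r3=0xe9 r4=0x8b r5=0xbb  N=1 Z=0
after  7: r0=0xb2 r1=0xf3 r2=0x90 r3=0xe9 r4=0x8b r5=0x98  N=1 Z=0
after  8: r0=0xb2 r1=0xf3 r2=0xf3 r3=0xe9 r4=0x8b r5=0x98  N=1 Z=0
-- IRQ taken; context saved, return-PC = 9 --

K = 8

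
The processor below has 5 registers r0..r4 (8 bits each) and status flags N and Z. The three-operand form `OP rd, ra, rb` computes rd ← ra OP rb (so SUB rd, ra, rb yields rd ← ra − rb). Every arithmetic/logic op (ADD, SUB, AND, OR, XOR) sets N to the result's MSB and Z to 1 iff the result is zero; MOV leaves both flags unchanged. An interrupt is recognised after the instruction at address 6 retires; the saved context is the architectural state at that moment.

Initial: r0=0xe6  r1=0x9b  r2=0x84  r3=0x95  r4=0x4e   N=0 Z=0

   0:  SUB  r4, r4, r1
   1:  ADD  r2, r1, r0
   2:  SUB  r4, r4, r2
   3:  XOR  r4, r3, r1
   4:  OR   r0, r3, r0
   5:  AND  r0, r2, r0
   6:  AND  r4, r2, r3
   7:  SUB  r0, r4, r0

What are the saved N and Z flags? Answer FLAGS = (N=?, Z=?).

after  0: r0=0xe6 r1=0x9b r2=0x84 r3=0x95 r4=0xb3  N=1 Z=0
after  1: r0=0xe6 r1=0x9b r2=0x81 r3=0x95 r4=0xb3  N=1 Z=0
after  2: r0=0xe6 r1=0x9b r2=0x81 r3=0x95 r4=0x32  N=0 Z=0
after  3: r0=0xe6 r1=0x9b r2=0x81 r3=0x95 r4=0x0e  N=0 Z=0
after  4: r0=0xf7 r1=0x9b r2=0x81 r3=0x95 r4=0x0e  N=1 Z=0
after  5: r0=0x81 r1=0x9b r2=0x81 r3=0x95 r4=0x0e  N=1 Z=0
after  6: r0=0x81 r1=0x9b r2=0x81 r3=0x95 r4=0x81  N=1 Z=0
-- IRQ taken; context saved, return-PC = 7 --

FLAGS = (N=1, Z=0)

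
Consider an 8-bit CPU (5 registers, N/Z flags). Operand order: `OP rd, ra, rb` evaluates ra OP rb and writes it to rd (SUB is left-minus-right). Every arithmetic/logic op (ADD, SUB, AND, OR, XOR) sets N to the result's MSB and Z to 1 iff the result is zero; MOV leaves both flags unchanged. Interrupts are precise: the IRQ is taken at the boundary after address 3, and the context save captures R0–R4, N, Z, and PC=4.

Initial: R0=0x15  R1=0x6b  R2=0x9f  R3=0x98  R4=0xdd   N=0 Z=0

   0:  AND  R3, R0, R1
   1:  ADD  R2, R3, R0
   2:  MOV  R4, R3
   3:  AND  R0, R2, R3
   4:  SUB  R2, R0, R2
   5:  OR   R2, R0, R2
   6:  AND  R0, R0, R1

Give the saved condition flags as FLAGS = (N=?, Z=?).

FLAGS = (N=0, Z=1)

after  0: R0=0x15 R1=0x6b R2=0x9f R3=0x01 R4=0xdd  N=0 Z=0
after  1: R0=0x15 R1=0x6b R2=0x16 R3=0x01 R4=0xdd  N=0 Z=0
after  2: R0=0x15 R1=0x6b R2=0x16 R3=0x01 R4=0x01  N=0 Z=0
after  3: R0=0x00 R1=0x6b R2=0x16 R3=0x01 R4=0x01  N=0 Z=1
-- IRQ taken; context saved, return-PC = 4 --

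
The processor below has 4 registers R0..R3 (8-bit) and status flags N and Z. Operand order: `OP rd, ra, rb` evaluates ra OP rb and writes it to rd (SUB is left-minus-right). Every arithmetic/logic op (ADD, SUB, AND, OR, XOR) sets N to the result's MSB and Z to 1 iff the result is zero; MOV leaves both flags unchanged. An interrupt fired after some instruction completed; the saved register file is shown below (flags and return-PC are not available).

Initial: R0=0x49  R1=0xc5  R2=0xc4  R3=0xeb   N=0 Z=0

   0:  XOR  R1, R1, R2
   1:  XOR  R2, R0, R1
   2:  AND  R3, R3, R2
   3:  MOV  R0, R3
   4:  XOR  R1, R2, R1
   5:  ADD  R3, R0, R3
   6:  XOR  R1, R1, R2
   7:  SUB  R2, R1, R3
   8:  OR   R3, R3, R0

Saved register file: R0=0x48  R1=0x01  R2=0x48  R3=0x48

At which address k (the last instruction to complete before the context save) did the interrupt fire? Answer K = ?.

after  0: R0=0x49 R1=0x01 R2=0xc4 R3=0xeb  N=0 Z=0
after  1: R0=0x49 R1=0x01 R2=0x48 R3=0xeb  N=0 Z=0
after  2: R0=0x49 R1=0x01 R2=0x48 R3=0x48  N=0 Z=0
after  3: R0=0x48 R1=0x01 R2=0x48 R3=0x48  N=0 Z=0
-- IRQ taken; context saved, return-PC = 4 --

K = 3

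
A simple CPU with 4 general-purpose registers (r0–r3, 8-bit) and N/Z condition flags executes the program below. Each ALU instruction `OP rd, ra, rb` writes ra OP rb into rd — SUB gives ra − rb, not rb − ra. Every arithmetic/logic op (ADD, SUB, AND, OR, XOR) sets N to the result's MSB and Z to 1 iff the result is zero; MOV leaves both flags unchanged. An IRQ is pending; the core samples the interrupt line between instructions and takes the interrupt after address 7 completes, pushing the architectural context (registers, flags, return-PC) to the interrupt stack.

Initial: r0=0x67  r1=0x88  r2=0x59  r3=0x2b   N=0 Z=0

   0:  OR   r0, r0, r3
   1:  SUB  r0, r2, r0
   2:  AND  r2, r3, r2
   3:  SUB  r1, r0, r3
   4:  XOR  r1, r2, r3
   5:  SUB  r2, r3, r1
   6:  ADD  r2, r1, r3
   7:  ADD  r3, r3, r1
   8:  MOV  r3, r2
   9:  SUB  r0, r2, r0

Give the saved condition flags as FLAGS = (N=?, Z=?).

FLAGS = (N=0, Z=0)

after  0: r0=0x6f r1=0x88 r2=0x59 r3=0x2b  N=0 Z=0
after  1: r0=0xea r1=0x88 r2=0x59 r3=0x2b  N=1 Z=0
after  2: r0=0xea r1=0x88 r2=0x09 r3=0x2b  N=0 Z=0
after  3: r0=0xea r1=0xbf r2=0x09 r3=0x2b  N=1 Z=0
after  4: r0=0xea r1=0x22 r2=0x09 r3=0x2b  N=0 Z=0
after  5: r0=0xea r1=0x22 r2=0x09 r3=0x2b  N=0 Z=0
after  6: r0=0xea r1=0x22 r2=0x4d r3=0x2b  N=0 Z=0
after  7: r0=0xea r1=0x22 r2=0x4d r3=0x4d  N=0 Z=0
-- IRQ taken; context saved, return-PC = 8 --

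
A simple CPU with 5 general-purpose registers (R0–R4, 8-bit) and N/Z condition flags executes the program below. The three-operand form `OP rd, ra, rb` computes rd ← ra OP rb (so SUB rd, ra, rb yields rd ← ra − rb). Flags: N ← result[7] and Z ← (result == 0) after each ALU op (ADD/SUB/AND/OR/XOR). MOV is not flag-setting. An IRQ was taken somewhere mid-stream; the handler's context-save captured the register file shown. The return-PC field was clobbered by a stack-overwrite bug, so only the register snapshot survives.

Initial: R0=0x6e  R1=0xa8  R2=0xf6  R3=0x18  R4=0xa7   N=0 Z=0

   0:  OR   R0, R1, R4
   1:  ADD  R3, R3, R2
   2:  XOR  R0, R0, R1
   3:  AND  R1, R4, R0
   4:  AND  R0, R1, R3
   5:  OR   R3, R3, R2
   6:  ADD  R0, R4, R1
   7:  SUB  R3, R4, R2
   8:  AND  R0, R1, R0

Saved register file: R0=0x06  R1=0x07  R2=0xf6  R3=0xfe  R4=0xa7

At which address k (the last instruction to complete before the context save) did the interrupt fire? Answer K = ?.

K = 5

after  0: R0=0xaf R1=0xa8 R2=0xf6 R3=0x18 R4=0xa7  N=1 Z=0
after  1: R0=0xaf R1=0xa8 R2=0xf6 R3=0x0e R4=0xa7  N=0 Z=0
after  2: R0=0x07 R1=0xa8 R2=0xf6 R3=0x0e R4=0xa7  N=0 Z=0
after  3: R0=0x07 R1=0x07 R2=0xf6 R3=0x0e R4=0xa7  N=0 Z=0
after  4: R0=0x06 R1=0x07 R2=0xf6 R3=0x0e R4=0xa7  N=0 Z=0
after  5: R0=0x06 R1=0x07 R2=0xf6 R3=0xfe R4=0xa7  N=1 Z=0
-- IRQ taken; context saved, return-PC = 6 --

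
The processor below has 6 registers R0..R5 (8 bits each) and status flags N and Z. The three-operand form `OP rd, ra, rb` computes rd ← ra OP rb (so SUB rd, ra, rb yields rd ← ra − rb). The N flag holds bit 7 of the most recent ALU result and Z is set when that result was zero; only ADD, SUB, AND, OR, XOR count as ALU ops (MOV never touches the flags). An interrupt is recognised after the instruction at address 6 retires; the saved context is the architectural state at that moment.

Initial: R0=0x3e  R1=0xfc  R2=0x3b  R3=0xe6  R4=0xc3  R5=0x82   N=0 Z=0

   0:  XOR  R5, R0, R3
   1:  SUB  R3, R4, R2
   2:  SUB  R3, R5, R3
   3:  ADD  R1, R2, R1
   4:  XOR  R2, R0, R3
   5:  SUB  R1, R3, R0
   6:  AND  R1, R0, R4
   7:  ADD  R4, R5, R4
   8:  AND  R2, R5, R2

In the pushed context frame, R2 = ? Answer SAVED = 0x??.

after  0: R0=0x3e R1=0xfc R2=0x3b R3=0xe6 R4=0xc3 R5=0xd8  N=1 Z=0
after  1: R0=0x3e R1=0xfc R2=0x3b R3=0x88 R4=0xc3 R5=0xd8  N=1 Z=0
after  2: R0=0x3e R1=0xfc R2=0x3b R3=0x50 R4=0xc3 R5=0xd8  N=0 Z=0
after  3: R0=0x3e R1=0x37 R2=0x3b R3=0x50 R4=0xc3 R5=0xd8  N=0 Z=0
after  4: R0=0x3e R1=0x37 R2=0x6e R3=0x50 R4=0xc3 R5=0xd8  N=0 Z=0
after  5: R0=0x3e R1=0x12 R2=0x6e R3=0x50 R4=0xc3 R5=0xd8  N=0 Z=0
after  6: R0=0x3e R1=0x02 R2=0x6e R3=0x50 R4=0xc3 R5=0xd8  N=0 Z=0
-- IRQ taken; context saved, return-PC = 7 --

SAVED = 0x6e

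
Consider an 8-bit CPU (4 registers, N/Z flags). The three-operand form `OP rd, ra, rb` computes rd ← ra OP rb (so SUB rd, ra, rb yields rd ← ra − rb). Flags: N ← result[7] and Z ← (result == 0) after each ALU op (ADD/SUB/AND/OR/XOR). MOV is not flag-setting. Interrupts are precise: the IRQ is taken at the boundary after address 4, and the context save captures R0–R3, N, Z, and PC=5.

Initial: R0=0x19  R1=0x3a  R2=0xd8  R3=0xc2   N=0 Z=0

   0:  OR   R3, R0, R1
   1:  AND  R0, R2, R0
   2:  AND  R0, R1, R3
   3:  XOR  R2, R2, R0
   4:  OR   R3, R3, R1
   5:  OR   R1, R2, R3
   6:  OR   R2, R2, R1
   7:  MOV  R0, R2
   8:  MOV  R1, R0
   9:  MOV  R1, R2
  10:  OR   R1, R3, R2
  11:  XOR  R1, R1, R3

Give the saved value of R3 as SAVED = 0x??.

after  0: R0=0x19 R1=0x3a R2=0xd8 R3=0x3b  N=0 Z=0
after  1: R0=0x18 R1=0x3a R2=0xd8 R3=0x3b  N=0 Z=0
after  2: R0=0x3a R1=0x3a R2=0xd8 R3=0x3b  N=0 Z=0
after  3: R0=0x3a R1=0x3a R2=0xe2 R3=0x3b  N=1 Z=0
after  4: R0=0x3a R1=0x3a R2=0xe2 R3=0x3b  N=0 Z=0
-- IRQ taken; context saved, return-PC = 5 --

SAVED = 0x3b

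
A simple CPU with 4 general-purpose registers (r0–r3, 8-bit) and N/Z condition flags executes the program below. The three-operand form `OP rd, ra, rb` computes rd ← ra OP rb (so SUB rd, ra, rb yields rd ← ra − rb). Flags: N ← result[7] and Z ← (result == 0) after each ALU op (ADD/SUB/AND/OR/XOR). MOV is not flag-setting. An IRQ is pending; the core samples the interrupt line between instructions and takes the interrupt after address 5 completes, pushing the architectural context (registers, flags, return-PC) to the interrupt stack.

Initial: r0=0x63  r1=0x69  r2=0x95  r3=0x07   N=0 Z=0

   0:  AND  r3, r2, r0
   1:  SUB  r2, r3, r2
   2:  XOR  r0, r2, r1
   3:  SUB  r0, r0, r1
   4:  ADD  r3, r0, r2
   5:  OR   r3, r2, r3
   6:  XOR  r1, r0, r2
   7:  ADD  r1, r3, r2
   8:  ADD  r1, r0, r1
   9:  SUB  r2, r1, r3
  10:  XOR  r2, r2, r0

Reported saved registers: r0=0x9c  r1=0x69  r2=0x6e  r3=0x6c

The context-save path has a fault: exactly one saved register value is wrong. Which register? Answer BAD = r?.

after  0: r0=0x63 r1=0x69 r2=0x95 r3=0x01  N=0 Z=0
after  1: r0=0x63 r1=0x69 r2=0x6c r3=0x01  N=0 Z=0
after  2: r0=0x05 r1=0x69 r2=0x6c r3=0x01  N=0 Z=0
after  3: r0=0x9c r1=0x69 r2=0x6c r3=0x01  N=1 Z=0
after  4: r0=0x9c r1=0x69 r2=0x6c r3=0x08  N=0 Z=0
after  5: r0=0x9c r1=0x69 r2=0x6c r3=0x6c  N=0 Z=0
-- IRQ taken; context saved, return-PC = 6 --
mismatch: r2: reported 0x6e vs actual 0x6c

BAD = r2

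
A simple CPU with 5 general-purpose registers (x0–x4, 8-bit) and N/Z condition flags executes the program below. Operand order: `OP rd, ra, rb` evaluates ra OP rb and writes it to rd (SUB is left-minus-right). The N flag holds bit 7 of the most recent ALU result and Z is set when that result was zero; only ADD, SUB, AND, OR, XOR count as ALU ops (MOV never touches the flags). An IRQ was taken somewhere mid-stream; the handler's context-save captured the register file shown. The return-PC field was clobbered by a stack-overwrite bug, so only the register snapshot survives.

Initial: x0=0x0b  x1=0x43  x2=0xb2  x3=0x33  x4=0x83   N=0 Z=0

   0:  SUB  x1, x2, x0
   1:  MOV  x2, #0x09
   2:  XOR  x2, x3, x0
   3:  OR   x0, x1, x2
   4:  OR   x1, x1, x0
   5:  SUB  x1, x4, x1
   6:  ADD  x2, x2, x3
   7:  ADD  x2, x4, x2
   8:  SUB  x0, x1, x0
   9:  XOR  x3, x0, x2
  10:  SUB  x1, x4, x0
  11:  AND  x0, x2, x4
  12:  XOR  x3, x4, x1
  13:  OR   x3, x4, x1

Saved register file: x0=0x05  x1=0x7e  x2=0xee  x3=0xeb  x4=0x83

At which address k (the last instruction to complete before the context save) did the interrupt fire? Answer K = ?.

after  0: x0=0x0b x1=0xa7 x2=0xb2 x3=0x33 x4=0x83  N=1 Z=0
after  1: x0=0x0b x1=0xa7 x2=0x09 x3=0x33 x4=0x83  N=1 Z=0
after  2: x0=0x0b x1=0xa7 x2=0x38 x3=0x33 x4=0x83  N=0 Z=0
after  3: x0=0xbf x1=0xa7 x2=0x38 x3=0x33 x4=0x83  N=1 Z=0
after  4: x0=0xbf x1=0xbf x2=0x38 x3=0x33 x4=0x83  N=1 Z=0
after  5: x0=0xbf x1=0xc4 x2=0x38 x3=0x33 x4=0x83  N=1 Z=0
after  6: x0=0xbf x1=0xc4 x2=0x6b x3=0x33 x4=0x83  N=0 Z=0
after  7: x0=0xbf x1=0xc4 x2=0xee x3=0x33 x4=0x83  N=1 Z=0
after  8: x0=0x05 x1=0xc4 x2=0xee x3=0x33 x4=0x83  N=0 Z=0
after  9: x0=0x05 x1=0xc4 x2=0xee x3=0xeb x4=0x83  N=1 Z=0
after 10: x0=0x05 x1=0x7e x2=0xee x3=0xeb x4=0x83  N=0 Z=0
-- IRQ taken; context saved, return-PC = 11 --

K = 10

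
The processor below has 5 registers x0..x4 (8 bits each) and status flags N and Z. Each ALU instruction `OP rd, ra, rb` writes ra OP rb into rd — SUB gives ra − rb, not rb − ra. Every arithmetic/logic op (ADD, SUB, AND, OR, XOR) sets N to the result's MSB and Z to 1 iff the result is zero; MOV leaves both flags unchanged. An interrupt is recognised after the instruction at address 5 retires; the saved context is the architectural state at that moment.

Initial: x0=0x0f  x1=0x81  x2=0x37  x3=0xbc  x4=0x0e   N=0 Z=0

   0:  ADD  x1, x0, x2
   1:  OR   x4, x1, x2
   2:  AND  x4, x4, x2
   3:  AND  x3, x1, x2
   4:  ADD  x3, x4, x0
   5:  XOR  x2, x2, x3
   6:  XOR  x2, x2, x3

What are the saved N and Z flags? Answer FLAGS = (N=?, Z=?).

after  0: x0=0x0f x1=0x46 x2=0x37 x3=0xbc x4=0x0e  N=0 Z=0
after  1: x0=0x0f x1=0x46 x2=0x37 x3=0xbc x4=0x77  N=0 Z=0
after  2: x0=0x0f x1=0x46 x2=0x37 x3=0xbc x4=0x37  N=0 Z=0
after  3: x0=0x0f x1=0x46 x2=0x37 x3=0x06 x4=0x37  N=0 Z=0
after  4: x0=0x0f x1=0x46 x2=0x37 x3=0x46 x4=0x37  N=0 Z=0
after  5: x0=0x0f x1=0x46 x2=0x71 x3=0x46 x4=0x37  N=0 Z=0
-- IRQ taken; context saved, return-PC = 6 --

FLAGS = (N=0, Z=0)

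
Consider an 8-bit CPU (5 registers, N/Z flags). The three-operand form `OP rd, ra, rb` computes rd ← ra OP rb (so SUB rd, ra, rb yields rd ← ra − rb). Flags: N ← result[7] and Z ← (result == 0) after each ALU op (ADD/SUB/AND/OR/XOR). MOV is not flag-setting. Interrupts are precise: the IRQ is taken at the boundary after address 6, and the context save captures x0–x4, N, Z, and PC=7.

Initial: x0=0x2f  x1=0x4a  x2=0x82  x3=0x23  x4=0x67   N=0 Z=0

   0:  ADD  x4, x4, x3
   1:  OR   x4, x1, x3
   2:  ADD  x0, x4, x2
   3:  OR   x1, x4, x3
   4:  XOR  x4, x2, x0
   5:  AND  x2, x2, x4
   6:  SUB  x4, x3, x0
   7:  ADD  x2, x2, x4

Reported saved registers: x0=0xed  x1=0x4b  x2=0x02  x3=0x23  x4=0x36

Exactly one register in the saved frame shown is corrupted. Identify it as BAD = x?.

after  0: x0=0x2f x1=0x4a x2=0x82 x3=0x23 x4=0x8a  N=1 Z=0
after  1: x0=0x2f x1=0x4a x2=0x82 x3=0x23 x4=0x6b  N=0 Z=0
after  2: x0=0xed x1=0x4a x2=0x82 x3=0x23 x4=0x6b  N=1 Z=0
after  3: x0=0xed x1=0x6b x2=0x82 x3=0x23 x4=0x6b  N=0 Z=0
after  4: x0=0xed x1=0x6b x2=0x82 x3=0x23 x4=0x6f  N=0 Z=0
after  5: x0=0xed x1=0x6b x2=0x02 x3=0x23 x4=0x6f  N=0 Z=0
after  6: x0=0xed x1=0x6b x2=0x02 x3=0x23 x4=0x36  N=0 Z=0
-- IRQ taken; context saved, return-PC = 7 --
mismatch: x1: reported 0x4b vs actual 0x6b

BAD = x1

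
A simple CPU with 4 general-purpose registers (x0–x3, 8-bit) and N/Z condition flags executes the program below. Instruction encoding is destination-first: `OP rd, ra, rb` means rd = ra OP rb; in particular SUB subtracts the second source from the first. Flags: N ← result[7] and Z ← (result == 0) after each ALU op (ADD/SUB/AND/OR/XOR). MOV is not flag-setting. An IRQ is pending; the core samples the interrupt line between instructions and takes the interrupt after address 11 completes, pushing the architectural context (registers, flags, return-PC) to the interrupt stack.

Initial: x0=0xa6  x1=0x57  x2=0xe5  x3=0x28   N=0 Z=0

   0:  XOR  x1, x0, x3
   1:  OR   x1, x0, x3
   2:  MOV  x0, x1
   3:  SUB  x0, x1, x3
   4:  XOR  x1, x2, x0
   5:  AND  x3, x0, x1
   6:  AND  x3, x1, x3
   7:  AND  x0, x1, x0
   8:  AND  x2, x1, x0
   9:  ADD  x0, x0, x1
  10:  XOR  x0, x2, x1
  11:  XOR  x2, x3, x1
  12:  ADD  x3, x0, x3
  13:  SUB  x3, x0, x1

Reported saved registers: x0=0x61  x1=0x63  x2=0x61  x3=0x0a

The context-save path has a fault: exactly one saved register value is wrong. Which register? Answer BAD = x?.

BAD = x3

after  0: x0=0xa6 x1=0x8e x2=0xe5 x3=0x28  N=1 Z=0
after  1: x0=0xa6 x1=0xae x2=0xe5 x3=0x28  N=1 Z=0
after  2: x0=0xae x1=0xae x2=0xe5 x3=0x28  N=1 Z=0
after  3: x0=0x86 x1=0xae x2=0xe5 x3=0x28  N=1 Z=0
after  4: x0=0x86 x1=0x63 x2=0xe5 x3=0x28  N=0 Z=0
after  5: x0=0x86 x1=0x63 x2=0xe5 x3=0x02  N=0 Z=0
after  6: x0=0x86 x1=0x63 x2=0xe5 x3=0x02  N=0 Z=0
after  7: x0=0x02 x1=0x63 x2=0xe5 x3=0x02  N=0 Z=0
after  8: x0=0x02 x1=0x63 x2=0x02 x3=0x02  N=0 Z=0
after  9: x0=0x65 x1=0x63 x2=0x02 x3=0x02  N=0 Z=0
after 10: x0=0x61 x1=0x63 x2=0x02 x3=0x02  N=0 Z=0
after 11: x0=0x61 x1=0x63 x2=0x61 x3=0x02  N=0 Z=0
-- IRQ taken; context saved, return-PC = 12 --
mismatch: x3: reported 0x0a vs actual 0x02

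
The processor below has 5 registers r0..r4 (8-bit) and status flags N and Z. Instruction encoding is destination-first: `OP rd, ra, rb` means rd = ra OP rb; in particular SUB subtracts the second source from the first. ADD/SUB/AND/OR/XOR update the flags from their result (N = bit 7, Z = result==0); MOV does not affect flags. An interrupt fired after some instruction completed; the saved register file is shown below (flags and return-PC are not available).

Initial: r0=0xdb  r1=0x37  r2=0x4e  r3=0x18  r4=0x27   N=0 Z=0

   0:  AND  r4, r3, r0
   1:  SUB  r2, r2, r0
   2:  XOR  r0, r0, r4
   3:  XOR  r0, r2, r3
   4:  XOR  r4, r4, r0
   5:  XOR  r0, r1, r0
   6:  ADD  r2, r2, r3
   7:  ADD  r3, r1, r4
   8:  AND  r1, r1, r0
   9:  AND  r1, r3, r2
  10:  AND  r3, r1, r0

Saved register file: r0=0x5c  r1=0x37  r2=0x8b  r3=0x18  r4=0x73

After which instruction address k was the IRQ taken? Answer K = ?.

after  0: r0=0xdb r1=0x37 r2=0x4e r3=0x18 r4=0x18  N=0 Z=0
after  1: r0=0xdb r1=0x37 r2=0x73 r3=0x18 r4=0x18  N=0 Z=0
after  2: r0=0xc3 r1=0x37 r2=0x73 r3=0x18 r4=0x18  N=1 Z=0
after  3: r0=0x6b r1=0x37 r2=0x73 r3=0x18 r4=0x18  N=0 Z=0
after  4: r0=0x6b r1=0x37 r2=0x73 r3=0x18 r4=0x73  N=0 Z=0
after  5: r0=0x5c r1=0x37 r2=0x73 r3=0x18 r4=0x73  N=0 Z=0
after  6: r0=0x5c r1=0x37 r2=0x8b r3=0x18 r4=0x73  N=1 Z=0
-- IRQ taken; context saved, return-PC = 7 --

K = 6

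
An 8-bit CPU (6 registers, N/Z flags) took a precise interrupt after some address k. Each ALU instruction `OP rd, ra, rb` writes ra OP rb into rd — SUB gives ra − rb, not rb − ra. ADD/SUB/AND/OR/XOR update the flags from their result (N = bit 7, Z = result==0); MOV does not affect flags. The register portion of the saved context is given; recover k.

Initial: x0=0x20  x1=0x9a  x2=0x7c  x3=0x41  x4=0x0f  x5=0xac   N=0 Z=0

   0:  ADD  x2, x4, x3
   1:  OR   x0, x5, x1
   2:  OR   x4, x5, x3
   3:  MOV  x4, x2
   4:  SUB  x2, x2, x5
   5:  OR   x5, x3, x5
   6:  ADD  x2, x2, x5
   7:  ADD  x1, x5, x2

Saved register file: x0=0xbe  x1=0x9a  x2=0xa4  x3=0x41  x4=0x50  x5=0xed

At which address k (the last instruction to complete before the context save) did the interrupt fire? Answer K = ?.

after  0: x0=0x20 x1=0x9a x2=0x50 x3=0x41 x4=0x0f x5=0xac  N=0 Z=0
after  1: x0=0xbe x1=0x9a x2=0x50 x3=0x41 x4=0x0f x5=0xac  N=1 Z=0
after  2: x0=0xbe x1=0x9a x2=0x50 x3=0x41 x4=0xed x5=0xac  N=1 Z=0
after  3: x0=0xbe x1=0x9a x2=0x50 x3=0x41 x4=0x50 x5=0xac  N=1 Z=0
after  4: x0=0xbe x1=0x9a x2=0xa4 x3=0x41 x4=0x50 x5=0xac  N=1 Z=0
after  5: x0=0xbe x1=0x9a x2=0xa4 x3=0x41 x4=0x50 x5=0xed  N=1 Z=0
-- IRQ taken; context saved, return-PC = 6 --

K = 5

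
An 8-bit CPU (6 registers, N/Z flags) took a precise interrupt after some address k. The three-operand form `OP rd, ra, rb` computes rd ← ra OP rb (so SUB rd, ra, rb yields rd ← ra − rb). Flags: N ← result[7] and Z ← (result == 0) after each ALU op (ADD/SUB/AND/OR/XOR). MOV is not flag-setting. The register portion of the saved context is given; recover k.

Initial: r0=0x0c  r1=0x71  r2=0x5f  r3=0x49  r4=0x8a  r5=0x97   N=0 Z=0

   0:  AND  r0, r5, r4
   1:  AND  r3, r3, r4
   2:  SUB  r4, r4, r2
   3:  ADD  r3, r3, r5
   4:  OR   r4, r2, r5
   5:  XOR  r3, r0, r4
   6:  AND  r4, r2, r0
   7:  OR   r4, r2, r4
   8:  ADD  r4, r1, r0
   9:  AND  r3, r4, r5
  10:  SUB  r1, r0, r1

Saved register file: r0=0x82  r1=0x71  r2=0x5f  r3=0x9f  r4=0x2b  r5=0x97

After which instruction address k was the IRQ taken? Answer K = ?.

K = 3

after  0: r0=0x82 r1=0x71 r2=0x5f r3=0x49 r4=0x8a r5=0x97  N=1 Z=0
after  1: r0=0x82 r1=0x71 r2=0x5f r3=0x08 r4=0x8a r5=0x97  N=0 Z=0
after  2: r0=0x82 r1=0x71 r2=0x5f r3=0x08 r4=0x2b r5=0x97  N=0 Z=0
after  3: r0=0x82 r1=0x71 r2=0x5f r3=0x9f r4=0x2b r5=0x97  N=1 Z=0
-- IRQ taken; context saved, return-PC = 4 --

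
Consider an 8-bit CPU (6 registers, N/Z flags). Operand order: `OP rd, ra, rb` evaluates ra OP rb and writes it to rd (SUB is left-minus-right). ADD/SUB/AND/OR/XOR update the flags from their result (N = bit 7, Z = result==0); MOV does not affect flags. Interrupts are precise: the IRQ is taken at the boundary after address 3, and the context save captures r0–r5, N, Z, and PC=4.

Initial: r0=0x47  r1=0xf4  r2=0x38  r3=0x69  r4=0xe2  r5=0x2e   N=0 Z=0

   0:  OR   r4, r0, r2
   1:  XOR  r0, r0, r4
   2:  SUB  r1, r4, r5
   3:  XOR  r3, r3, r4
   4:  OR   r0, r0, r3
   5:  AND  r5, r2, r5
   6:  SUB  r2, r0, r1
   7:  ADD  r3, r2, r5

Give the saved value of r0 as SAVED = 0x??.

SAVED = 0x38

after  0: r0=0x47 r1=0xf4 r2=0x38 r3=0x69 r4=0x7f r5=0x2e  N=0 Z=0
after  1: r0=0x38 r1=0xf4 r2=0x38 r3=0x69 r4=0x7f r5=0x2e  N=0 Z=0
after  2: r0=0x38 r1=0x51 r2=0x38 r3=0x69 r4=0x7f r5=0x2e  N=0 Z=0
after  3: r0=0x38 r1=0x51 r2=0x38 r3=0x16 r4=0x7f r5=0x2e  N=0 Z=0
-- IRQ taken; context saved, return-PC = 4 --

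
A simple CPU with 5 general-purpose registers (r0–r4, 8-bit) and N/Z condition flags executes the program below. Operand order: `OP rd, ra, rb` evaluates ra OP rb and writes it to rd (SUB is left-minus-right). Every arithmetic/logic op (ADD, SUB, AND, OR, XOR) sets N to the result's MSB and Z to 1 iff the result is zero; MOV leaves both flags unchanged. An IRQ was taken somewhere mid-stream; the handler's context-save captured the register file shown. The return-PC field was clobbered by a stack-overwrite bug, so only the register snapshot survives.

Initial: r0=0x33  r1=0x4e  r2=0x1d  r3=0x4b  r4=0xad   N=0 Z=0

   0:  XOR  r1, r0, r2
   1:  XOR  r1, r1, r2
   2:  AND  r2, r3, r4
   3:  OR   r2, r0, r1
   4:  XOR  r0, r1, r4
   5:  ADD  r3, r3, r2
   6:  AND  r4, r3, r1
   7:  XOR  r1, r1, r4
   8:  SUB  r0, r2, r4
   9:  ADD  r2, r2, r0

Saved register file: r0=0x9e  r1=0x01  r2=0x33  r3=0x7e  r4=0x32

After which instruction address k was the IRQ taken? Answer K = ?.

K = 7

after  0: r0=0x33 r1=0x2e r2=0x1d r3=0x4b r4=0xad  N=0 Z=0
after  1: r0=0x33 r1=0x33 r2=0x1d r3=0x4b r4=0xad  N=0 Z=0
after  2: r0=0x33 r1=0x33 r2=0x09 r3=0x4b r4=0xad  N=0 Z=0
after  3: r0=0x33 r1=0x33 r2=0x33 r3=0x4b r4=0xad  N=0 Z=0
after  4: r0=0x9e r1=0x33 r2=0x33 r3=0x4b r4=0xad  N=1 Z=0
after  5: r0=0x9e r1=0x33 r2=0x33 r3=0x7e r4=0xad  N=0 Z=0
after  6: r0=0x9e r1=0x33 r2=0x33 r3=0x7e r4=0x32  N=0 Z=0
after  7: r0=0x9e r1=0x01 r2=0x33 r3=0x7e r4=0x32  N=0 Z=0
-- IRQ taken; context saved, return-PC = 8 --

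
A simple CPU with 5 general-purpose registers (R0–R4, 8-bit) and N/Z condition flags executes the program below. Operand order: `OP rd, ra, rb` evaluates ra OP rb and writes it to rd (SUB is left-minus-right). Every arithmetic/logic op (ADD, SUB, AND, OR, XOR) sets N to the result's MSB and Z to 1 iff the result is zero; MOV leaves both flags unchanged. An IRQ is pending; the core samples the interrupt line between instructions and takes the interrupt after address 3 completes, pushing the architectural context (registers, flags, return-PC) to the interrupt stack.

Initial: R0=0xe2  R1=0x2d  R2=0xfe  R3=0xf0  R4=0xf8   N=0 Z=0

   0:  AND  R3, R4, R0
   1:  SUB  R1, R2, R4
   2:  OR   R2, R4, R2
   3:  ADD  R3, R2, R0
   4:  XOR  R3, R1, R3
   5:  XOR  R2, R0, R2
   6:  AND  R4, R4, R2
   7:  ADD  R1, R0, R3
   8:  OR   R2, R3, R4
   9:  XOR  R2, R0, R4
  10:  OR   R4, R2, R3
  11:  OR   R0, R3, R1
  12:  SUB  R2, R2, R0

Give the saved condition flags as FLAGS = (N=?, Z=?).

FLAGS = (N=1, Z=0)

after  0: R0=0xe2 R1=0x2d R2=0xfe R3=0xe0 R4=0xf8  N=1 Z=0
after  1: R0=0xe2 R1=0x06 R2=0xfe R3=0xe0 R4=0xf8  N=0 Z=0
after  2: R0=0xe2 R1=0x06 R2=0xfe R3=0xe0 R4=0xf8  N=1 Z=0
after  3: R0=0xe2 R1=0x06 R2=0xfe R3=0xe0 R4=0xf8  N=1 Z=0
-- IRQ taken; context saved, return-PC = 4 --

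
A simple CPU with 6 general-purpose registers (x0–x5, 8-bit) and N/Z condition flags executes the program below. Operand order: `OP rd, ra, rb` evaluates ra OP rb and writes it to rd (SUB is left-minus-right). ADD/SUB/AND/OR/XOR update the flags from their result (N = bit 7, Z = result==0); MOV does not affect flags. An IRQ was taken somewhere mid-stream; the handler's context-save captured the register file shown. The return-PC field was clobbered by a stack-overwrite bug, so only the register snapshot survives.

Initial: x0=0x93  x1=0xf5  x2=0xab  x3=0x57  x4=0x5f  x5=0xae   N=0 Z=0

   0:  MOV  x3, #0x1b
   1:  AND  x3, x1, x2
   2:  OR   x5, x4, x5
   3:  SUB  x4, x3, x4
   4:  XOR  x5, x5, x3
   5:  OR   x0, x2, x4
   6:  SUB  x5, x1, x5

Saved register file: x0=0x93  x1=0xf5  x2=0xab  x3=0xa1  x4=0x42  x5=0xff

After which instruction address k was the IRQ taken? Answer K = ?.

after  0: x0=0x93 x1=0xf5 x2=0xab x3=0x1b x4=0x5f x5=0xae  N=0 Z=0
after  1: x0=0x93 x1=0xf5 x2=0xab x3=0xa1 x4=0x5f x5=0xae  N=1 Z=0
after  2: x0=0x93 x1=0xf5 x2=0xab x3=0xa1 x4=0x5f x5=0xff  N=1 Z=0
after  3: x0=0x93 x1=0xf5 x2=0xab x3=0xa1 x4=0x42 x5=0xff  N=0 Z=0
-- IRQ taken; context saved, return-PC = 4 --

K = 3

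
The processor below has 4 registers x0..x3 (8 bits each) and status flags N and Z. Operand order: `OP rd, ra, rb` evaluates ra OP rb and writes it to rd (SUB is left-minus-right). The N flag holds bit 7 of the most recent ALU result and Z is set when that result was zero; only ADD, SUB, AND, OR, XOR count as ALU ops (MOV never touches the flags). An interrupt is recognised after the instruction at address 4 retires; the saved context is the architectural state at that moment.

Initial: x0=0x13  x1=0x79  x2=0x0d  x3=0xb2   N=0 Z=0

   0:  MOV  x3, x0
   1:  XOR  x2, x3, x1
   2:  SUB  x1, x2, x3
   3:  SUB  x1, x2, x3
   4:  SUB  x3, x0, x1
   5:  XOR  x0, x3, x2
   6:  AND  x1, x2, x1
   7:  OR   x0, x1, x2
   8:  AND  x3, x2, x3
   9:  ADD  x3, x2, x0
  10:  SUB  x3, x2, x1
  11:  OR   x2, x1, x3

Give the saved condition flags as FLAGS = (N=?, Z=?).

after  0: x0=0x13 x1=0x79 x2=0x0d x3=0x13  N=0 Z=0
after  1: x0=0x13 x1=0x79 x2=0x6a x3=0x13  N=0 Z=0
after  2: x0=0x13 x1=0x57 x2=0x6a x3=0x13  N=0 Z=0
after  3: x0=0x13 x1=0x57 x2=0x6a x3=0x13  N=0 Z=0
after  4: x0=0x13 x1=0x57 x2=0x6a x3=0xbc  N=1 Z=0
-- IRQ taken; context saved, return-PC = 5 --

FLAGS = (N=1, Z=0)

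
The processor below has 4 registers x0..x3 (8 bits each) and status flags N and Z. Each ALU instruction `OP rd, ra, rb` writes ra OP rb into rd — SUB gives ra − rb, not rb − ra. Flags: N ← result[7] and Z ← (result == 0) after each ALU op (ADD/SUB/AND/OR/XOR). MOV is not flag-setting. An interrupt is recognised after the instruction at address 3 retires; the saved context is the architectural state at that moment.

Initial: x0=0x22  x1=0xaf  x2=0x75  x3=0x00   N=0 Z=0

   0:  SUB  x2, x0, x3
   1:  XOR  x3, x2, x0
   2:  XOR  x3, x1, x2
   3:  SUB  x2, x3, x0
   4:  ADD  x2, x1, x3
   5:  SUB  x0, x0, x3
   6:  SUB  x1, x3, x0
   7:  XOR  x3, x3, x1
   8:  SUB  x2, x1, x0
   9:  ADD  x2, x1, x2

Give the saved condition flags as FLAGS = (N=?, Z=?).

FLAGS = (N=0, Z=0)

after  0: x0=0x22 x1=0xaf x2=0x22 x3=0x00  N=0 Z=0
after  1: x0=0x22 x1=0xaf x2=0x22 x3=0x00  N=0 Z=1
after  2: x0=0x22 x1=0xaf x2=0x22 x3=0x8d  N=1 Z=0
after  3: x0=0x22 x1=0xaf x2=0x6b x3=0x8d  N=0 Z=0
-- IRQ taken; context saved, return-PC = 4 --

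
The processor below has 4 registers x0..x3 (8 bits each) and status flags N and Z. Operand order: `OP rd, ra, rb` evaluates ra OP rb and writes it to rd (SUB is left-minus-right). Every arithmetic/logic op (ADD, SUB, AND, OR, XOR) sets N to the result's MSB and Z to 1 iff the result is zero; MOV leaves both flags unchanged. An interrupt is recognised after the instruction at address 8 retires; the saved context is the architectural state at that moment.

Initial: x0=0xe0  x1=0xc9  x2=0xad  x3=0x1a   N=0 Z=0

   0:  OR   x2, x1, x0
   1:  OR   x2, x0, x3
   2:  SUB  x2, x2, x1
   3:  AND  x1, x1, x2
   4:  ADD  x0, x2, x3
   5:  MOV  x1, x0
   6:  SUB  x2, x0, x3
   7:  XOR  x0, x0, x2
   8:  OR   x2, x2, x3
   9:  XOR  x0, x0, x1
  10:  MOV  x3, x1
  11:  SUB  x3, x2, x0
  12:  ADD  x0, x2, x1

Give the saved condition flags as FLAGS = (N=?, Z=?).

after  0: x0=0xe0 x1=0xc9 x2=0xe9 x3=0x1a  N=1 Z=0
after  1: x0=0xe0 x1=0xc9 x2=0xfa x3=0x1a  N=1 Z=0
after  2: x0=0xe0 x1=0xc9 x2=0x31 x3=0x1a  N=0 Z=0
after  3: x0=0xe0 x1=0x01 x2=0x31 x3=0x1a  N=0 Z=0
after  4: x0=0x4b x1=0x01 x2=0x31 x3=0x1a  N=0 Z=0
after  5: x0=0x4b x1=0x4b x2=0x31 x3=0x1a  N=0 Z=0
after  6: x0=0x4b x1=0x4b x2=0x31 x3=0x1a  N=0 Z=0
after  7: x0=0x7a x1=0x4b x2=0x31 x3=0x1a  N=0 Z=0
after  8: x0=0x7a x1=0x4b x2=0x3b x3=0x1a  N=0 Z=0
-- IRQ taken; context saved, return-PC = 9 --

FLAGS = (N=0, Z=0)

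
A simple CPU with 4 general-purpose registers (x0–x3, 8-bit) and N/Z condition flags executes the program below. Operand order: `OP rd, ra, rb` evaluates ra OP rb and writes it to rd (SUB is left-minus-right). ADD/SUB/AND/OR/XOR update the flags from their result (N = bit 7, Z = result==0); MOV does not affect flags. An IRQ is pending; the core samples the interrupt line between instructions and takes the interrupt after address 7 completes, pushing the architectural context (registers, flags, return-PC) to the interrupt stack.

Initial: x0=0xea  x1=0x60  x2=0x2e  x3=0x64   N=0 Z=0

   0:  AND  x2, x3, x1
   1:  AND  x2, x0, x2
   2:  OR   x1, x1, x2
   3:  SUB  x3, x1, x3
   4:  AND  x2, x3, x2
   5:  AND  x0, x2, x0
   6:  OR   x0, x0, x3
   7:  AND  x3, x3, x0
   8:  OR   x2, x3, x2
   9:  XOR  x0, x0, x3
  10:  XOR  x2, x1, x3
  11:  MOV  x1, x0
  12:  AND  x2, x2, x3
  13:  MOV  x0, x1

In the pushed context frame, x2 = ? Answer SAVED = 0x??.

after  0: x0=0xea x1=0x60 x2=0x60 x3=0x64  N=0 Z=0
after  1: x0=0xea x1=0x60 x2=0x60 x3=0x64  N=0 Z=0
after  2: x0=0xea x1=0x60 x2=0x60 x3=0x64  N=0 Z=0
after  3: x0=0xea x1=0x60 x2=0x60 x3=0xfc  N=1 Z=0
after  4: x0=0xea x1=0x60 x2=0x60 x3=0xfc  N=0 Z=0
after  5: x0=0x60 x1=0x60 x2=0x60 x3=0xfc  N=0 Z=0
after  6: x0=0xfc x1=0x60 x2=0x60 x3=0xfc  N=1 Z=0
after  7: x0=0xfc x1=0x60 x2=0x60 x3=0xfc  N=1 Z=0
-- IRQ taken; context saved, return-PC = 8 --

SAVED = 0x60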